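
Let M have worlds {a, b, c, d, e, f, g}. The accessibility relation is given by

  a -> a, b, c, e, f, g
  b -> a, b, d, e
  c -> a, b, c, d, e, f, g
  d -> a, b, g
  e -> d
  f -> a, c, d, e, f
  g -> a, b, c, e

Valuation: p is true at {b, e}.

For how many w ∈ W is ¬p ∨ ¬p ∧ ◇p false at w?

2

a: ¬p is T, ¬p ∧ ◇p is T. ✓
b: ¬p is F, ¬p ∧ ◇p is F. ✗
c: ¬p is T, ¬p ∧ ◇p is T. ✓
d: ¬p is T, ¬p ∧ ◇p is T. ✓
e: ¬p is F, ¬p ∧ ◇p is F. ✗
f: ¬p is T, ¬p ∧ ◇p is T. ✓
g: ¬p is T, ¬p ∧ ◇p is T. ✓
Satisfying worlds: {a, c, d, f, g}.
So ¬p ∨ ¬p ∧ ◇p fails at the other 2 worlds.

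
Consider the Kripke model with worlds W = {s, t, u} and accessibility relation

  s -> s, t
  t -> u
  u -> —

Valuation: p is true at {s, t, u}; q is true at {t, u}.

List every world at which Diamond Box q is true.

{s, t}

s: successors {s, t}; Box q there: s:F, t:T. ✓
t: successors {u}; Box q there: u:T. ✓
u: no successors, so Diamond Box q fails. ✗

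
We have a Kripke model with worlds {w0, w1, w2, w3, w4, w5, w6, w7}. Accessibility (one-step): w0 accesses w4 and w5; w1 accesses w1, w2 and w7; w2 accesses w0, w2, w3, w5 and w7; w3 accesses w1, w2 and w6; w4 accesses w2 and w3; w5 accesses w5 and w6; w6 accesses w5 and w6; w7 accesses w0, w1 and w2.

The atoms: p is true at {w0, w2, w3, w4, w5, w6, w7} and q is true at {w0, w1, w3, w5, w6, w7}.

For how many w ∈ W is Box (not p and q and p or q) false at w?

6

w0: successors {w4, w5}; not p and q and p or q there: w4:F, w5:T. ✗
w1: successors {w1, w2, w7}; not p and q and p or q there: w1:T, w2:F, w7:T. ✗
w2: successors {w0, w2, w3, w5, w7}; not p and q and p or q there: w0:T, w2:F, w3:T, w5:T, w7:T. ✗
w3: successors {w1, w2, w6}; not p and q and p or q there: w1:T, w2:F, w6:T. ✗
w4: successors {w2, w3}; not p and q and p or q there: w2:F, w3:T. ✗
w5: successors {w5, w6}; not p and q and p or q there: w5:T, w6:T. ✓
w6: successors {w5, w6}; not p and q and p or q there: w5:T, w6:T. ✓
w7: successors {w0, w1, w2}; not p and q and p or q there: w0:T, w1:T, w2:F. ✗
Satisfying worlds: {w5, w6}.
So Box (not p and q and p or q) fails at the other 6 worlds.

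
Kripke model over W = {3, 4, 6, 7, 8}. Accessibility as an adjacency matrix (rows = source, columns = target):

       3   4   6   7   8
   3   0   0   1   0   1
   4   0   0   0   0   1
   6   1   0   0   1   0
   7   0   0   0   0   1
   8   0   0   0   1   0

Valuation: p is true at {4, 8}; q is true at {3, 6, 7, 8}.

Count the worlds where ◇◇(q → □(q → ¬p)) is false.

3: successors {6, 8}; ◇(q → □(q → ¬p)) there: 6:F, 8:F. ✗
4: successors {8}; ◇(q → □(q → ¬p)) there: 8:F. ✗
6: successors {3, 7}; ◇(q → □(q → ¬p)) there: 3:T, 7:T. ✓
7: successors {8}; ◇(q → □(q → ¬p)) there: 8:F. ✗
8: successors {7}; ◇(q → □(q → ¬p)) there: 7:T. ✓
Satisfying worlds: {6, 8}.
So ◇◇(q → □(q → ¬p)) fails at the other 3 worlds.

3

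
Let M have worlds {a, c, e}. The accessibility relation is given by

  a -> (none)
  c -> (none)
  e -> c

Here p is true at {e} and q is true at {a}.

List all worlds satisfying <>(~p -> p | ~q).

a: no successors, so <>(~p -> p | ~q) fails. ✗
c: no successors, so <>(~p -> p | ~q) fails. ✗
e: successors {c}; ~p -> p | ~q there: c:T. ✓

{e}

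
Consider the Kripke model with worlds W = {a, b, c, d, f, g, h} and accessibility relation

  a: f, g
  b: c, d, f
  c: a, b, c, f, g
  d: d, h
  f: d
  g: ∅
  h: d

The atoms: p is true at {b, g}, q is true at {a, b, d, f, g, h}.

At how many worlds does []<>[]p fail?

6

a: successors {f, g}; <>[]p there: f:F, g:F. ✗
b: successors {c, d, f}; <>[]p there: c:T, d:F, f:F. ✗
c: successors {a, b, c, f, g}; <>[]p there: a:T, b:F, c:T, f:F, g:F. ✗
d: successors {d, h}; <>[]p there: d:F, h:F. ✗
f: successors {d}; <>[]p there: d:F. ✗
g: no successors, so []<>[]p holds vacuously. ✓
h: successors {d}; <>[]p there: d:F. ✗
Satisfying worlds: {g}.
So []<>[]p fails at the other 6 worlds.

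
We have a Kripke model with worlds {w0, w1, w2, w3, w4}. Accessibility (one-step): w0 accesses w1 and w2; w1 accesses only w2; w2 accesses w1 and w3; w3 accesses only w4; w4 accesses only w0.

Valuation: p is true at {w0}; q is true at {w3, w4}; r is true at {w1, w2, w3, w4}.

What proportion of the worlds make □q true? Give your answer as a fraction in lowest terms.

w0: successors {w1, w2}; q there: w1:F, w2:F. ✗
w1: successors {w2}; q there: w2:F. ✗
w2: successors {w1, w3}; q there: w1:F, w3:T. ✗
w3: successors {w4}; q there: w4:T. ✓
w4: successors {w0}; q there: w0:F. ✗
That's 1 of 5 worlds, so 1/5.

1/5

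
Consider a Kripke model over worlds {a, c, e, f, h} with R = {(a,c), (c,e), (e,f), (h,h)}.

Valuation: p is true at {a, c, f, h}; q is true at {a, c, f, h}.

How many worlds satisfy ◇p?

a: successors {c}; p there: c:T. ✓
c: successors {e}; p there: e:F. ✗
e: successors {f}; p there: f:T. ✓
f: no successors, so ◇p fails. ✗
h: successors {h}; p there: h:T. ✓
Satisfying worlds: {a, e, h}.

3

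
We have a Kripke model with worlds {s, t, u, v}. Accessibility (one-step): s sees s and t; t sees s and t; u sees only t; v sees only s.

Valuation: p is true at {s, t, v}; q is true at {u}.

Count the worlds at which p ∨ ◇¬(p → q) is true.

s: p is T, ◇¬(p → q) is T. ✓
t: p is T, ◇¬(p → q) is T. ✓
u: p is F, ◇¬(p → q) is T. ✓
v: p is T, ◇¬(p → q) is T. ✓
Satisfying worlds: {s, t, u, v}.

4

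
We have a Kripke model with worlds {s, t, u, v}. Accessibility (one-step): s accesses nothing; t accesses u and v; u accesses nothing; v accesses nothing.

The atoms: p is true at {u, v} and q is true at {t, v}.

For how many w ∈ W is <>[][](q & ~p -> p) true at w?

1

s: no successors, so <>[][](q & ~p -> p) fails. ✗
t: successors {u, v}; [][](q & ~p -> p) there: u:T, v:T. ✓
u: no successors, so <>[][](q & ~p -> p) fails. ✗
v: no successors, so <>[][](q & ~p -> p) fails. ✗
Satisfying worlds: {t}.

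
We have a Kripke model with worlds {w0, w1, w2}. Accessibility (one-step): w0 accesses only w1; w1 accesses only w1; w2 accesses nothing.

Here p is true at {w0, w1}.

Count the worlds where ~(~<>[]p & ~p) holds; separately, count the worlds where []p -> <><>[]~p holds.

For ~(~<>[]p & ~p):
w0: ~<>[]p & ~p is F. ✓
w1: ~<>[]p & ~p is F. ✓
w2: ~<>[]p & ~p is T. ✗
— 2 worlds.
For []p -> <><>[]~p:
w0: []p is T, <><>[]~p is F. ✗
w1: []p is T, <><>[]~p is F. ✗
w2: []p is T, <><>[]~p is F. ✗
— 0 worlds.

2 and 0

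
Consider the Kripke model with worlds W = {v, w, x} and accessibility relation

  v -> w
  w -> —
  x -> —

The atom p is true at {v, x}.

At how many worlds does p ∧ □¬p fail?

v: p is T, □¬p is T. ✓
w: p is F, □¬p is T. ✗
x: p is T, □¬p is T. ✓
Satisfying worlds: {v, x}.
So p ∧ □¬p fails at the other 1 world.

1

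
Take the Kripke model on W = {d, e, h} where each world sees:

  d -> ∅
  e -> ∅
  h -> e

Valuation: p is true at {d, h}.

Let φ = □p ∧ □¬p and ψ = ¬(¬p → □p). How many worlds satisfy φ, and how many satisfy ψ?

For □p ∧ □¬p:
d: □p is T, □¬p is T. ✓
e: □p is T, □¬p is T. ✓
h: □p is F, □¬p is T. ✗
— 2 worlds.
For ¬(¬p → □p):
d: ¬p → □p is T. ✗
e: ¬p → □p is T. ✗
h: ¬p → □p is T. ✗
— 0 worlds.

2 and 0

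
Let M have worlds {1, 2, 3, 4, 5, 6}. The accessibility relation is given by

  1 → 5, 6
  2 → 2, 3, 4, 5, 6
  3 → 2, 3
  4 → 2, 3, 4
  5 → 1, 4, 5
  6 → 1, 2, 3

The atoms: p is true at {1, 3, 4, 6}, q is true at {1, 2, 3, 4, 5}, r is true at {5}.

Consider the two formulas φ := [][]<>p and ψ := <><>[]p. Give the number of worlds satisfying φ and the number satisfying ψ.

6 and 0

For [][]<>p:
1: successors {5, 6}; []<>p there: 5:T, 6:T. ✓
2: successors {2, 3, 4, 5, 6}; []<>p there: 2:T, 3:T, 4:T, 5:T, 6:T. ✓
3: successors {2, 3}; []<>p there: 2:T, 3:T. ✓
4: successors {2, 3, 4}; []<>p there: 2:T, 3:T, 4:T. ✓
5: successors {1, 4, 5}; []<>p there: 1:T, 4:T, 5:T. ✓
6: successors {1, 2, 3}; []<>p there: 1:T, 2:T, 3:T. ✓
— 6 worlds.
For <><>[]p:
1: successors {5, 6}; <>[]p there: 5:F, 6:F. ✗
2: successors {2, 3, 4, 5, 6}; <>[]p there: 2:F, 3:F, 4:F, 5:F, 6:F. ✗
3: successors {2, 3}; <>[]p there: 2:F, 3:F. ✗
4: successors {2, 3, 4}; <>[]p there: 2:F, 3:F, 4:F. ✗
5: successors {1, 4, 5}; <>[]p there: 1:F, 4:F, 5:F. ✗
6: successors {1, 2, 3}; <>[]p there: 1:F, 2:F, 3:F. ✗
— 0 worlds.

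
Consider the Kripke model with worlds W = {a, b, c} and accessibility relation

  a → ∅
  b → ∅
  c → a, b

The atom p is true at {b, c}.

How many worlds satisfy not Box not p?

1

a: Box not p is T. ✗
b: Box not p is T. ✗
c: Box not p is F. ✓
Satisfying worlds: {c}.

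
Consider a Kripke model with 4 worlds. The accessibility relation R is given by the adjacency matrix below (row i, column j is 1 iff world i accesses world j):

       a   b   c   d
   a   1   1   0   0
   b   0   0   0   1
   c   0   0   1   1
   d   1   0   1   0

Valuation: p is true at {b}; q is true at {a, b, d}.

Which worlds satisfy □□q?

a: successors {a, b}; □q there: a:T, b:T. ✓
b: successors {d}; □q there: d:F. ✗
c: successors {c, d}; □q there: c:F, d:F. ✗
d: successors {a, c}; □q there: a:T, c:F. ✗

{a}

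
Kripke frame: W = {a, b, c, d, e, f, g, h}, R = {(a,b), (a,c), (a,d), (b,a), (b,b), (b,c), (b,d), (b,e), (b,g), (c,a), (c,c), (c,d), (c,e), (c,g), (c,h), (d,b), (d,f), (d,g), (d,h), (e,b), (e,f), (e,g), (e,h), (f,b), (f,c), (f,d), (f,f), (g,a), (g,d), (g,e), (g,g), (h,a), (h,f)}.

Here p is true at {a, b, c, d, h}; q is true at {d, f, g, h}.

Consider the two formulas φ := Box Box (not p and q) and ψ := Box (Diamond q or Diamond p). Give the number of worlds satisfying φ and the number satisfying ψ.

0 and 8

For Box Box (not p and q):
a: successors {b, c, d}; Box (not p and q) there: b:F, c:F, d:F. ✗
b: successors {a, b, c, d, e, g}; Box (not p and q) there: a:F, b:F, c:F, d:F, e:F, g:F. ✗
c: successors {a, c, d, e, g, h}; Box (not p and q) there: a:F, c:F, d:F, e:F, g:F, h:F. ✗
d: successors {b, f, g, h}; Box (not p and q) there: b:F, f:F, g:F, h:F. ✗
e: successors {b, f, g, h}; Box (not p and q) there: b:F, f:F, g:F, h:F. ✗
f: successors {b, c, d, f}; Box (not p and q) there: b:F, c:F, d:F, f:F. ✗
g: successors {a, d, e, g}; Box (not p and q) there: a:F, d:F, e:F, g:F. ✗
h: successors {a, f}; Box (not p and q) there: a:F, f:F. ✗
— 0 worlds.
For Box (Diamond q or Diamond p):
a: successors {b, c, d}; Diamond q or Diamond p there: b:T, c:T, d:T. ✓
b: successors {a, b, c, d, e, g}; Diamond q or Diamond p there: a:T, b:T, c:T, d:T, e:T, g:T. ✓
c: successors {a, c, d, e, g, h}; Diamond q or Diamond p there: a:T, c:T, d:T, e:T, g:T, h:T. ✓
d: successors {b, f, g, h}; Diamond q or Diamond p there: b:T, f:T, g:T, h:T. ✓
e: successors {b, f, g, h}; Diamond q or Diamond p there: b:T, f:T, g:T, h:T. ✓
f: successors {b, c, d, f}; Diamond q or Diamond p there: b:T, c:T, d:T, f:T. ✓
g: successors {a, d, e, g}; Diamond q or Diamond p there: a:T, d:T, e:T, g:T. ✓
h: successors {a, f}; Diamond q or Diamond p there: a:T, f:T. ✓
— 8 worlds.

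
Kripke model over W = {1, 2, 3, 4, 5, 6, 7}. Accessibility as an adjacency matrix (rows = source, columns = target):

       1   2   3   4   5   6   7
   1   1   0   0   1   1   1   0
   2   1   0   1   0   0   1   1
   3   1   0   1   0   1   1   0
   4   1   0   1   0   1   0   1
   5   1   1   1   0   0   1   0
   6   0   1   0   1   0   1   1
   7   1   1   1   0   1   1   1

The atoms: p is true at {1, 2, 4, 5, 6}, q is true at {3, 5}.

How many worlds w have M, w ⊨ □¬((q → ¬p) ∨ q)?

0

1: successors {1, 4, 5, 6}; ¬((q → ¬p) ∨ q) there: 1:F, 4:F, 5:F, 6:F. ✗
2: successors {1, 3, 6, 7}; ¬((q → ¬p) ∨ q) there: 1:F, 3:F, 6:F, 7:F. ✗
3: successors {1, 3, 5, 6}; ¬((q → ¬p) ∨ q) there: 1:F, 3:F, 5:F, 6:F. ✗
4: successors {1, 3, 5, 7}; ¬((q → ¬p) ∨ q) there: 1:F, 3:F, 5:F, 7:F. ✗
5: successors {1, 2, 3, 6}; ¬((q → ¬p) ∨ q) there: 1:F, 2:F, 3:F, 6:F. ✗
6: successors {2, 4, 6, 7}; ¬((q → ¬p) ∨ q) there: 2:F, 4:F, 6:F, 7:F. ✗
7: successors {1, 2, 3, 5, 6, 7}; ¬((q → ¬p) ∨ q) there: 1:F, 2:F, 3:F, 5:F, 6:F, 7:F. ✗
Satisfying worlds: ∅.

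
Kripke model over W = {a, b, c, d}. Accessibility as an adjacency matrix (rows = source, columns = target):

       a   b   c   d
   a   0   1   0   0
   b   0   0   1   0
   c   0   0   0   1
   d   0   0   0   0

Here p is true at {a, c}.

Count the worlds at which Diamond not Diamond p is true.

2

a: successors {b}; not Diamond p there: b:F. ✗
b: successors {c}; not Diamond p there: c:T. ✓
c: successors {d}; not Diamond p there: d:T. ✓
d: no successors, so Diamond not Diamond p fails. ✗
Satisfying worlds: {b, c}.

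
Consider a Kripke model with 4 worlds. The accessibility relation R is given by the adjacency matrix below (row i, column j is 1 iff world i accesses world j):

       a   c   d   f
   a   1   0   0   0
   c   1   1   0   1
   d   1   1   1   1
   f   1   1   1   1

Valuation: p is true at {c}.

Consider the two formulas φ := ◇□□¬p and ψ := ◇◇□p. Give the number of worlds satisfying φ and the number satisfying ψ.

4 and 0

For ◇□□¬p:
a: successors {a}; □□¬p there: a:T. ✓
c: successors {a, c, f}; □□¬p there: a:T, c:F, f:F. ✓
d: successors {a, c, d, f}; □□¬p there: a:T, c:F, d:F, f:F. ✓
f: successors {a, c, d, f}; □□¬p there: a:T, c:F, d:F, f:F. ✓
— 4 worlds.
For ◇◇□p:
a: successors {a}; ◇□p there: a:F. ✗
c: successors {a, c, f}; ◇□p there: a:F, c:F, f:F. ✗
d: successors {a, c, d, f}; ◇□p there: a:F, c:F, d:F, f:F. ✗
f: successors {a, c, d, f}; ◇□p there: a:F, c:F, d:F, f:F. ✗
— 0 worlds.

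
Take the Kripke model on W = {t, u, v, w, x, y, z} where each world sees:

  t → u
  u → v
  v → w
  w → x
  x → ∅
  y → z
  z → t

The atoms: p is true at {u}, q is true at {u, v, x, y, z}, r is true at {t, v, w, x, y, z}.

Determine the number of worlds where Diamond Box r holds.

5

t: successors {u}; Box r there: u:T. ✓
u: successors {v}; Box r there: v:T. ✓
v: successors {w}; Box r there: w:T. ✓
w: successors {x}; Box r there: x:T. ✓
x: no successors, so Diamond Box r fails. ✗
y: successors {z}; Box r there: z:T. ✓
z: successors {t}; Box r there: t:F. ✗
Satisfying worlds: {t, u, v, w, y}.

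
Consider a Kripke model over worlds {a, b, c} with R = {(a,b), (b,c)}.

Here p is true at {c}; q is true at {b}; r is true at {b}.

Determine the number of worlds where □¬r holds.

2

a: successors {b}; ¬r there: b:F. ✗
b: successors {c}; ¬r there: c:T. ✓
c: no successors, so □¬r holds vacuously. ✓
Satisfying worlds: {b, c}.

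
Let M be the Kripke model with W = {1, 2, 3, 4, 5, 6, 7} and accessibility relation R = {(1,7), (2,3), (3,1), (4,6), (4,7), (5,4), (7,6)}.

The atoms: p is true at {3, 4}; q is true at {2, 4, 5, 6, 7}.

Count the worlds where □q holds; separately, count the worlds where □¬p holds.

5 and 5

For □q:
1: successors {7}; q there: 7:T. ✓
2: successors {3}; q there: 3:F. ✗
3: successors {1}; q there: 1:F. ✗
4: successors {6, 7}; q there: 6:T, 7:T. ✓
5: successors {4}; q there: 4:T. ✓
6: no successors, so □q holds vacuously. ✓
7: successors {6}; q there: 6:T. ✓
— 5 worlds.
For □¬p:
1: successors {7}; ¬p there: 7:T. ✓
2: successors {3}; ¬p there: 3:F. ✗
3: successors {1}; ¬p there: 1:T. ✓
4: successors {6, 7}; ¬p there: 6:T, 7:T. ✓
5: successors {4}; ¬p there: 4:F. ✗
6: no successors, so □¬p holds vacuously. ✓
7: successors {6}; ¬p there: 6:T. ✓
— 5 worlds.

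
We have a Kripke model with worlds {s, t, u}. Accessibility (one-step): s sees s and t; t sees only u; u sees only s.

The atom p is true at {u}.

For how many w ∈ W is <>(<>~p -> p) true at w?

2

s: successors {s, t}; <>~p -> p there: s:F, t:T. ✓
t: successors {u}; <>~p -> p there: u:T. ✓
u: successors {s}; <>~p -> p there: s:F. ✗
Satisfying worlds: {s, t}.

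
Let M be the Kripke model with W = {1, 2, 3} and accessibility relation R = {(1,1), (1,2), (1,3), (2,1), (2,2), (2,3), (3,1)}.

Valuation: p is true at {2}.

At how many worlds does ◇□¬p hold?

2

1: successors {1, 2, 3}; □¬p there: 1:F, 2:F, 3:T. ✓
2: successors {1, 2, 3}; □¬p there: 1:F, 2:F, 3:T. ✓
3: successors {1}; □¬p there: 1:F. ✗
Satisfying worlds: {1, 2}.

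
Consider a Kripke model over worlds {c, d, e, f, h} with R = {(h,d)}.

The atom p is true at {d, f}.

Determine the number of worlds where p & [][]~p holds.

c: p is F, [][]~p is T. ✗
d: p is T, [][]~p is T. ✓
e: p is F, [][]~p is T. ✗
f: p is T, [][]~p is T. ✓
h: p is F, [][]~p is T. ✗
Satisfying worlds: {d, f}.

2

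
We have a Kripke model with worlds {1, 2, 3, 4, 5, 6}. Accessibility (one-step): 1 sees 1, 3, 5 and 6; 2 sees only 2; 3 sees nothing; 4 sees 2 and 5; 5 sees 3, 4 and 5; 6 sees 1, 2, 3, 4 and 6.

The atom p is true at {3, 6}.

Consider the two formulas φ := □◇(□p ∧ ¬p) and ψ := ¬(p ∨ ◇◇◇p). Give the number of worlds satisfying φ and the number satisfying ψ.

For □◇(□p ∧ ¬p):
1: successors {1, 3, 5, 6}; ◇(□p ∧ ¬p) there: 1:F, 3:F, 5:F, 6:F. ✗
2: successors {2}; ◇(□p ∧ ¬p) there: 2:F. ✗
3: no successors, so □◇(□p ∧ ¬p) holds vacuously. ✓
4: successors {2, 5}; ◇(□p ∧ ¬p) there: 2:F, 5:F. ✗
5: successors {3, 4, 5}; ◇(□p ∧ ¬p) there: 3:F, 4:F, 5:F. ✗
6: successors {1, 2, 3, 4, 6}; ◇(□p ∧ ¬p) there: 1:F, 2:F, 3:F, 4:F, 6:F. ✗
— 1 world.
For ¬(p ∨ ◇◇◇p):
1: p ∨ ◇◇◇p is T. ✗
2: p ∨ ◇◇◇p is F. ✓
3: p ∨ ◇◇◇p is T. ✗
4: p ∨ ◇◇◇p is T. ✗
5: p ∨ ◇◇◇p is T. ✗
6: p ∨ ◇◇◇p is T. ✗
— 1 world.

1 and 1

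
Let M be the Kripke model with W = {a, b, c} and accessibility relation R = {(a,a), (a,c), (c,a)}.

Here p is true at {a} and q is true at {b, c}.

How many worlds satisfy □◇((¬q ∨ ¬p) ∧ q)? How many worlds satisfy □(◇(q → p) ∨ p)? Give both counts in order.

2 and 3

For □◇((¬q ∨ ¬p) ∧ q):
a: successors {a, c}; ◇((¬q ∨ ¬p) ∧ q) there: a:T, c:F. ✗
b: no successors, so □◇((¬q ∨ ¬p) ∧ q) holds vacuously. ✓
c: successors {a}; ◇((¬q ∨ ¬p) ∧ q) there: a:T. ✓
— 2 worlds.
For □(◇(q → p) ∨ p):
a: successors {a, c}; ◇(q → p) ∨ p there: a:T, c:T. ✓
b: no successors, so □(◇(q → p) ∨ p) holds vacuously. ✓
c: successors {a}; ◇(q → p) ∨ p there: a:T. ✓
— 3 worlds.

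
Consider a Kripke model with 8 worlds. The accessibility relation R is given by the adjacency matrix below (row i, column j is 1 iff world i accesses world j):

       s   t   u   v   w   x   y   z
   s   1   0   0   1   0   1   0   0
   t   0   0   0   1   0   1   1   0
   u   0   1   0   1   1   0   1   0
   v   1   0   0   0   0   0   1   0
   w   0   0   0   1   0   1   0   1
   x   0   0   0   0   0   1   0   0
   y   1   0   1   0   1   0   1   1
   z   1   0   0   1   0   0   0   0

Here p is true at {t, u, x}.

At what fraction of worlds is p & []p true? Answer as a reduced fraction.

1/8

s: p is F, []p is F. ✗
t: p is T, []p is F. ✗
u: p is T, []p is F. ✗
v: p is F, []p is F. ✗
w: p is F, []p is F. ✗
x: p is T, []p is T. ✓
y: p is F, []p is F. ✗
z: p is F, []p is F. ✗
That's 1 of 8 worlds, so 1/8.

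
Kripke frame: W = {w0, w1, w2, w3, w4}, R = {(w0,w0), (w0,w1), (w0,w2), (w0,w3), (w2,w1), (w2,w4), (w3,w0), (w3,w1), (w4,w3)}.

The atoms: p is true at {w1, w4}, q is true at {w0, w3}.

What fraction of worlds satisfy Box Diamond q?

2/5

w0: successors {w0, w1, w2, w3}; Diamond q there: w0:T, w1:F, w2:F, w3:T. ✗
w1: no successors, so Box Diamond q holds vacuously. ✓
w2: successors {w1, w4}; Diamond q there: w1:F, w4:T. ✗
w3: successors {w0, w1}; Diamond q there: w0:T, w1:F. ✗
w4: successors {w3}; Diamond q there: w3:T. ✓
That's 2 of 5 worlds, so 2/5.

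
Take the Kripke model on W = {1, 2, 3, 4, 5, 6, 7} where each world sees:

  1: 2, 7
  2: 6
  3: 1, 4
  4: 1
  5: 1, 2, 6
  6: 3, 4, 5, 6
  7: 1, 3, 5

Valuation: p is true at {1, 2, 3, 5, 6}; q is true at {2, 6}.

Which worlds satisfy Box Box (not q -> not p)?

{4}

1: successors {2, 7}; Box (not q -> not p) there: 2:T, 7:F. ✗
2: successors {6}; Box (not q -> not p) there: 6:F. ✗
3: successors {1, 4}; Box (not q -> not p) there: 1:T, 4:F. ✗
4: successors {1}; Box (not q -> not p) there: 1:T. ✓
5: successors {1, 2, 6}; Box (not q -> not p) there: 1:T, 2:T, 6:F. ✗
6: successors {3, 4, 5, 6}; Box (not q -> not p) there: 3:F, 4:F, 5:F, 6:F. ✗
7: successors {1, 3, 5}; Box (not q -> not p) there: 1:T, 3:F, 5:F. ✗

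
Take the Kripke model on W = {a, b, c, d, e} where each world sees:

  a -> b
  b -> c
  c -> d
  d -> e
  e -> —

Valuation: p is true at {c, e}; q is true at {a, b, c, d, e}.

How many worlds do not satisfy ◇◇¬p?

a: successors {b}; ◇¬p there: b:F. ✗
b: successors {c}; ◇¬p there: c:T. ✓
c: successors {d}; ◇¬p there: d:F. ✗
d: successors {e}; ◇¬p there: e:F. ✗
e: no successors, so ◇◇¬p fails. ✗
Satisfying worlds: {b}.
So ◇◇¬p fails at the other 4 worlds.

4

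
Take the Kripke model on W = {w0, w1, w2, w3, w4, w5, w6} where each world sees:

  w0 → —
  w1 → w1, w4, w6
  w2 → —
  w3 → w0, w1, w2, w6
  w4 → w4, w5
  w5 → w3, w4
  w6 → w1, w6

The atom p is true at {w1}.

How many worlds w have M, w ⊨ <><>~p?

5

w0: no successors, so <><>~p fails. ✗
w1: successors {w1, w4, w6}; <>~p there: w1:T, w4:T, w6:T. ✓
w2: no successors, so <><>~p fails. ✗
w3: successors {w0, w1, w2, w6}; <>~p there: w0:F, w1:T, w2:F, w6:T. ✓
w4: successors {w4, w5}; <>~p there: w4:T, w5:T. ✓
w5: successors {w3, w4}; <>~p there: w3:T, w4:T. ✓
w6: successors {w1, w6}; <>~p there: w1:T, w6:T. ✓
Satisfying worlds: {w1, w3, w4, w5, w6}.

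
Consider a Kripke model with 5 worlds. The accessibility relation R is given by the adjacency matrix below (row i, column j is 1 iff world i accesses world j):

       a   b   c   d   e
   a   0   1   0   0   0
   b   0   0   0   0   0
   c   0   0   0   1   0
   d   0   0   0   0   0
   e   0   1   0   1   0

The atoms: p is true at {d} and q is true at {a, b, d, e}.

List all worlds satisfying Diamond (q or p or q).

a: successors {b}; q or p or q there: b:T. ✓
b: no successors, so Diamond (q or p or q) fails. ✗
c: successors {d}; q or p or q there: d:T. ✓
d: no successors, so Diamond (q or p or q) fails. ✗
e: successors {b, d}; q or p or q there: b:T, d:T. ✓

{a, c, e}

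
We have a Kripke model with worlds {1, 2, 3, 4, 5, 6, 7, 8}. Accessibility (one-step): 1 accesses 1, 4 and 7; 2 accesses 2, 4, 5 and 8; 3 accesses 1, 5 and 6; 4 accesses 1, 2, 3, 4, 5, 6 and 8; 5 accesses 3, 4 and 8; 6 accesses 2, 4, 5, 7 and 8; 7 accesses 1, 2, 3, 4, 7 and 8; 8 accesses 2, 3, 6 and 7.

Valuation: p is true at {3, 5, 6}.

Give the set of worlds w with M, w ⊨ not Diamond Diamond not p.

1: Diamond Diamond not p is T. ✗
2: Diamond Diamond not p is T. ✗
3: Diamond Diamond not p is T. ✗
4: Diamond Diamond not p is T. ✗
5: Diamond Diamond not p is T. ✗
6: Diamond Diamond not p is T. ✗
7: Diamond Diamond not p is T. ✗
8: Diamond Diamond not p is T. ✗

∅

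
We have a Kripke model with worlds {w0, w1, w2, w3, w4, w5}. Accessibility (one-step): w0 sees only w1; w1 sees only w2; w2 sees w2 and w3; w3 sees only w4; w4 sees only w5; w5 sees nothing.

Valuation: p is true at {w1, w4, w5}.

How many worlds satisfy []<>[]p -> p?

w0: []<>[]p is F, p is F. ✓
w1: []<>[]p is T, p is T. ✓
w2: []<>[]p is T, p is F. ✗
w3: []<>[]p is T, p is F. ✗
w4: []<>[]p is F, p is T. ✓
w5: []<>[]p is T, p is T. ✓
Satisfying worlds: {w0, w1, w4, w5}.

4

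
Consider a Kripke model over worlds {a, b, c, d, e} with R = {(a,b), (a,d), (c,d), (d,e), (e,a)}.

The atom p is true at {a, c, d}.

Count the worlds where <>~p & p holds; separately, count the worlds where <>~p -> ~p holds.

2 and 3

For <>~p & p:
a: <>~p is T, p is T. ✓
b: <>~p is F, p is F. ✗
c: <>~p is F, p is T. ✗
d: <>~p is T, p is T. ✓
e: <>~p is F, p is F. ✗
— 2 worlds.
For <>~p -> ~p:
a: <>~p is T, ~p is F. ✗
b: <>~p is F, ~p is T. ✓
c: <>~p is F, ~p is F. ✓
d: <>~p is T, ~p is F. ✗
e: <>~p is F, ~p is T. ✓
— 3 worlds.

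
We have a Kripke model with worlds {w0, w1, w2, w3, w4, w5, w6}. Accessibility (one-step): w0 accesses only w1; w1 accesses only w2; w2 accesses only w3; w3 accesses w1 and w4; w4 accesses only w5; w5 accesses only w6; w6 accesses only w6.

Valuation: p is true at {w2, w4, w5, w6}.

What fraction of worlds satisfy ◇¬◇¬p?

w0: successors {w1}; ¬◇¬p there: w1:T. ✓
w1: successors {w2}; ¬◇¬p there: w2:F. ✗
w2: successors {w3}; ¬◇¬p there: w3:F. ✗
w3: successors {w1, w4}; ¬◇¬p there: w1:T, w4:T. ✓
w4: successors {w5}; ¬◇¬p there: w5:T. ✓
w5: successors {w6}; ¬◇¬p there: w6:T. ✓
w6: successors {w6}; ¬◇¬p there: w6:T. ✓
That's 5 of 7 worlds, so 5/7.

5/7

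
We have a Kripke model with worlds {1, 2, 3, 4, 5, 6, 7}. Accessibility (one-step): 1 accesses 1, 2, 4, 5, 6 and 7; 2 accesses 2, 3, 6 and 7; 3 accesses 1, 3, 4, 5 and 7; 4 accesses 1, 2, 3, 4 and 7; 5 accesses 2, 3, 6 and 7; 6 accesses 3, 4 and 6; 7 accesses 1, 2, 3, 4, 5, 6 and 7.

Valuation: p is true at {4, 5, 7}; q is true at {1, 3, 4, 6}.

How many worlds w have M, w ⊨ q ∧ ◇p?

4

1: q is T, ◇p is T. ✓
2: q is F, ◇p is T. ✗
3: q is T, ◇p is T. ✓
4: q is T, ◇p is T. ✓
5: q is F, ◇p is T. ✗
6: q is T, ◇p is T. ✓
7: q is F, ◇p is T. ✗
Satisfying worlds: {1, 3, 4, 6}.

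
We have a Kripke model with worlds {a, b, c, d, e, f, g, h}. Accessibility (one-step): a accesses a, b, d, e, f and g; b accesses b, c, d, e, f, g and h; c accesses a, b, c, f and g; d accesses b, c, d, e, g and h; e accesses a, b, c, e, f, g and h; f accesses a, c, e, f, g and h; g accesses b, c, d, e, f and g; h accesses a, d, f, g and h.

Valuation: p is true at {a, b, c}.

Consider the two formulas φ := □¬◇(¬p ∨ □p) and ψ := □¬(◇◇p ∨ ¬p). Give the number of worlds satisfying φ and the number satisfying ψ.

For □¬◇(¬p ∨ □p):
a: successors {a, b, d, e, f, g}; ¬◇(¬p ∨ □p) there: a:F, b:F, d:F, e:F, f:F, g:F. ✗
b: successors {b, c, d, e, f, g, h}; ¬◇(¬p ∨ □p) there: b:F, c:F, d:F, e:F, f:F, g:F, h:F. ✗
c: successors {a, b, c, f, g}; ¬◇(¬p ∨ □p) there: a:F, b:F, c:F, f:F, g:F. ✗
d: successors {b, c, d, e, g, h}; ¬◇(¬p ∨ □p) there: b:F, c:F, d:F, e:F, g:F, h:F. ✗
e: successors {a, b, c, e, f, g, h}; ¬◇(¬p ∨ □p) there: a:F, b:F, c:F, e:F, f:F, g:F, h:F. ✗
f: successors {a, c, e, f, g, h}; ¬◇(¬p ∨ □p) there: a:F, c:F, e:F, f:F, g:F, h:F. ✗
g: successors {b, c, d, e, f, g}; ¬◇(¬p ∨ □p) there: b:F, c:F, d:F, e:F, f:F, g:F. ✗
h: successors {a, d, f, g, h}; ¬◇(¬p ∨ □p) there: a:F, d:F, f:F, g:F, h:F. ✗
— 0 worlds.
For □¬(◇◇p ∨ ¬p):
a: successors {a, b, d, e, f, g}; ¬(◇◇p ∨ ¬p) there: a:F, b:F, d:F, e:F, f:F, g:F. ✗
b: successors {b, c, d, e, f, g, h}; ¬(◇◇p ∨ ¬p) there: b:F, c:F, d:F, e:F, f:F, g:F, h:F. ✗
c: successors {a, b, c, f, g}; ¬(◇◇p ∨ ¬p) there: a:F, b:F, c:F, f:F, g:F. ✗
d: successors {b, c, d, e, g, h}; ¬(◇◇p ∨ ¬p) there: b:F, c:F, d:F, e:F, g:F, h:F. ✗
e: successors {a, b, c, e, f, g, h}; ¬(◇◇p ∨ ¬p) there: a:F, b:F, c:F, e:F, f:F, g:F, h:F. ✗
f: successors {a, c, e, f, g, h}; ¬(◇◇p ∨ ¬p) there: a:F, c:F, e:F, f:F, g:F, h:F. ✗
g: successors {b, c, d, e, f, g}; ¬(◇◇p ∨ ¬p) there: b:F, c:F, d:F, e:F, f:F, g:F. ✗
h: successors {a, d, f, g, h}; ¬(◇◇p ∨ ¬p) there: a:F, d:F, f:F, g:F, h:F. ✗
— 0 worlds.

0 and 0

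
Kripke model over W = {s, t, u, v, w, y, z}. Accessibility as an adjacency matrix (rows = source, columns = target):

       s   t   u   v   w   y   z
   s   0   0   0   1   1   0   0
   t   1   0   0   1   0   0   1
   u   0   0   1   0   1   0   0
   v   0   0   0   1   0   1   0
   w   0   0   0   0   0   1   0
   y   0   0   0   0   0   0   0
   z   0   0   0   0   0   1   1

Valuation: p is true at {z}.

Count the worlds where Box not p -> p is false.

5

s: Box not p is T, p is F. ✗
t: Box not p is F, p is F. ✓
u: Box not p is T, p is F. ✗
v: Box not p is T, p is F. ✗
w: Box not p is T, p is F. ✗
y: Box not p is T, p is F. ✗
z: Box not p is F, p is T. ✓
Satisfying worlds: {t, z}.
So Box not p -> p fails at the other 5 worlds.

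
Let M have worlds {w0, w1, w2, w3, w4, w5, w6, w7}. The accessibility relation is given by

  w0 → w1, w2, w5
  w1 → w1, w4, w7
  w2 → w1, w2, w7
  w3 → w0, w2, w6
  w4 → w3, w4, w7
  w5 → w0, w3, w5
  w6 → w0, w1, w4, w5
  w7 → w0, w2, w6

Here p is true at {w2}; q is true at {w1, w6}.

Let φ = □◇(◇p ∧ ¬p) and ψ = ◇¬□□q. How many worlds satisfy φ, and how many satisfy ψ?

4 and 8

For □◇(◇p ∧ ¬p):
w0: successors {w1, w2, w5}; ◇(◇p ∧ ¬p) there: w1:T, w2:T, w5:T. ✓
w1: successors {w1, w4, w7}; ◇(◇p ∧ ¬p) there: w1:T, w4:T, w7:T. ✓
w2: successors {w1, w2, w7}; ◇(◇p ∧ ¬p) there: w1:T, w2:T, w7:T. ✓
w3: successors {w0, w2, w6}; ◇(◇p ∧ ¬p) there: w0:F, w2:T, w6:T. ✗
w4: successors {w3, w4, w7}; ◇(◇p ∧ ¬p) there: w3:T, w4:T, w7:T. ✓
w5: successors {w0, w3, w5}; ◇(◇p ∧ ¬p) there: w0:F, w3:T, w5:T. ✗
w6: successors {w0, w1, w4, w5}; ◇(◇p ∧ ¬p) there: w0:F, w1:T, w4:T, w5:T. ✗
w7: successors {w0, w2, w6}; ◇(◇p ∧ ¬p) there: w0:F, w2:T, w6:T. ✗
— 4 worlds.
For ◇¬□□q:
w0: successors {w1, w2, w5}; ¬□□q there: w1:T, w2:T, w5:T. ✓
w1: successors {w1, w4, w7}; ¬□□q there: w1:T, w4:T, w7:T. ✓
w2: successors {w1, w2, w7}; ¬□□q there: w1:T, w2:T, w7:T. ✓
w3: successors {w0, w2, w6}; ¬□□q there: w0:T, w2:T, w6:T. ✓
w4: successors {w3, w4, w7}; ¬□□q there: w3:T, w4:T, w7:T. ✓
w5: successors {w0, w3, w5}; ¬□□q there: w0:T, w3:T, w5:T. ✓
w6: successors {w0, w1, w4, w5}; ¬□□q there: w0:T, w1:T, w4:T, w5:T. ✓
w7: successors {w0, w2, w6}; ¬□□q there: w0:T, w2:T, w6:T. ✓
— 8 worlds.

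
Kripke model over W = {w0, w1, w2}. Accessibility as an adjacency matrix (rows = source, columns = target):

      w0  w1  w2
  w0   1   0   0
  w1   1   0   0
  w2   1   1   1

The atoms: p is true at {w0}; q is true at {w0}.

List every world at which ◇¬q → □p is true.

w0: ◇¬q is F, □p is T. ✓
w1: ◇¬q is F, □p is T. ✓
w2: ◇¬q is T, □p is F. ✗

{w0, w1}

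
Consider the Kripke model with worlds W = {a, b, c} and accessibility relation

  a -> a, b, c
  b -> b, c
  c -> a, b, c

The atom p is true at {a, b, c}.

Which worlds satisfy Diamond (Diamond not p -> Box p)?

{a, b, c}

a: successors {a, b, c}; Diamond not p -> Box p there: a:T, b:T, c:T. ✓
b: successors {b, c}; Diamond not p -> Box p there: b:T, c:T. ✓
c: successors {a, b, c}; Diamond not p -> Box p there: a:T, b:T, c:T. ✓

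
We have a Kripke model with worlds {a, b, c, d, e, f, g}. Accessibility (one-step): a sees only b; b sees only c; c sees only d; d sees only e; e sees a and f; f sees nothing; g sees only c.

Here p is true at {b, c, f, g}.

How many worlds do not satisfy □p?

3

a: successors {b}; p there: b:T. ✓
b: successors {c}; p there: c:T. ✓
c: successors {d}; p there: d:F. ✗
d: successors {e}; p there: e:F. ✗
e: successors {a, f}; p there: a:F, f:T. ✗
f: no successors, so □p holds vacuously. ✓
g: successors {c}; p there: c:T. ✓
Satisfying worlds: {a, b, f, g}.
So □p fails at the other 3 worlds.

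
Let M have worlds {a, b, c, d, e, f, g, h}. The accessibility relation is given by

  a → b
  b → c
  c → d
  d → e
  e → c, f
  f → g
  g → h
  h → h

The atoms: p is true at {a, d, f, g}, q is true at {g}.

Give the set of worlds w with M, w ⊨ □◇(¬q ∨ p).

{a, b, c, d, e, f, g, h}

a: successors {b}; ◇(¬q ∨ p) there: b:T. ✓
b: successors {c}; ◇(¬q ∨ p) there: c:T. ✓
c: successors {d}; ◇(¬q ∨ p) there: d:T. ✓
d: successors {e}; ◇(¬q ∨ p) there: e:T. ✓
e: successors {c, f}; ◇(¬q ∨ p) there: c:T, f:T. ✓
f: successors {g}; ◇(¬q ∨ p) there: g:T. ✓
g: successors {h}; ◇(¬q ∨ p) there: h:T. ✓
h: successors {h}; ◇(¬q ∨ p) there: h:T. ✓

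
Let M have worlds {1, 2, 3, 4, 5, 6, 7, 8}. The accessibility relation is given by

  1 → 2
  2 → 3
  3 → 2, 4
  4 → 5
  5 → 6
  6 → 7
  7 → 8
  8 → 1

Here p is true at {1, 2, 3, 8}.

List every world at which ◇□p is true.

1: successors {2}; □p there: 2:T. ✓
2: successors {3}; □p there: 3:F. ✗
3: successors {2, 4}; □p there: 2:T, 4:F. ✓
4: successors {5}; □p there: 5:F. ✗
5: successors {6}; □p there: 6:F. ✗
6: successors {7}; □p there: 7:T. ✓
7: successors {8}; □p there: 8:T. ✓
8: successors {1}; □p there: 1:T. ✓

{1, 3, 6, 7, 8}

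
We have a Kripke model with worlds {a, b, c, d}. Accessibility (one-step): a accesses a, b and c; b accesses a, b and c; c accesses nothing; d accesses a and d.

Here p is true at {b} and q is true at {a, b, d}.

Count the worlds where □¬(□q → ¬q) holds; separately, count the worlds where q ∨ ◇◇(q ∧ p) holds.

For □¬(□q → ¬q):
a: successors {a, b, c}; ¬(□q → ¬q) there: a:F, b:F, c:F. ✗
b: successors {a, b, c}; ¬(□q → ¬q) there: a:F, b:F, c:F. ✗
c: no successors, so □¬(□q → ¬q) holds vacuously. ✓
d: successors {a, d}; ¬(□q → ¬q) there: a:F, d:T. ✗
— 1 world.
For q ∨ ◇◇(q ∧ p):
a: q is T, ◇◇(q ∧ p) is T. ✓
b: q is T, ◇◇(q ∧ p) is T. ✓
c: q is F, ◇◇(q ∧ p) is F. ✗
d: q is T, ◇◇(q ∧ p) is T. ✓
— 3 worlds.

1 and 3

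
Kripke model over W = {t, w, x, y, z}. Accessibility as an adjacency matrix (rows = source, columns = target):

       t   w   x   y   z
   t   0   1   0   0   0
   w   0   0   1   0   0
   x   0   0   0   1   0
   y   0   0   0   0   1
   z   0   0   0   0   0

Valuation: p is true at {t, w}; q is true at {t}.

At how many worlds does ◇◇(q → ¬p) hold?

t: successors {w}; ◇(q → ¬p) there: w:T. ✓
w: successors {x}; ◇(q → ¬p) there: x:T. ✓
x: successors {y}; ◇(q → ¬p) there: y:T. ✓
y: successors {z}; ◇(q → ¬p) there: z:F. ✗
z: no successors, so ◇◇(q → ¬p) fails. ✗
Satisfying worlds: {t, w, x}.

3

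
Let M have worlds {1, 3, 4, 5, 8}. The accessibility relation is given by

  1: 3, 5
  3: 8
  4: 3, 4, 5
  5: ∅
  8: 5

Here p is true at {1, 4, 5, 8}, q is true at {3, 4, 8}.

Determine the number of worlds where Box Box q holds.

3

1: successors {3, 5}; Box q there: 3:T, 5:T. ✓
3: successors {8}; Box q there: 8:F. ✗
4: successors {3, 4, 5}; Box q there: 3:T, 4:F, 5:T. ✗
5: no successors, so Box Box q holds vacuously. ✓
8: successors {5}; Box q there: 5:T. ✓
Satisfying worlds: {1, 5, 8}.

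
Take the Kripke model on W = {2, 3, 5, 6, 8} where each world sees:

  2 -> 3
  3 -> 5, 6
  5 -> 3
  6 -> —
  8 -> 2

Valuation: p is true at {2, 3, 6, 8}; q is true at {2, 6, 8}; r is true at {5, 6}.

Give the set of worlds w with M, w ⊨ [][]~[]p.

2: successors {3}; []~[]p there: 3:F. ✗
3: successors {5, 6}; []~[]p there: 5:T, 6:T. ✓
5: successors {3}; []~[]p there: 3:F. ✗
6: no successors, so [][]~[]p holds vacuously. ✓
8: successors {2}; []~[]p there: 2:T. ✓

{3, 6, 8}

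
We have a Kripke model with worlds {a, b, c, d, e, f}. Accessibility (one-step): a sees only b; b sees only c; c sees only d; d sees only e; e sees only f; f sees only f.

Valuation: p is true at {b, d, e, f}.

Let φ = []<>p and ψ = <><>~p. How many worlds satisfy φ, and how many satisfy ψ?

5 and 1

For []<>p:
a: successors {b}; <>p there: b:F. ✗
b: successors {c}; <>p there: c:T. ✓
c: successors {d}; <>p there: d:T. ✓
d: successors {e}; <>p there: e:T. ✓
e: successors {f}; <>p there: f:T. ✓
f: successors {f}; <>p there: f:T. ✓
— 5 worlds.
For <><>~p:
a: successors {b}; <>~p there: b:T. ✓
b: successors {c}; <>~p there: c:F. ✗
c: successors {d}; <>~p there: d:F. ✗
d: successors {e}; <>~p there: e:F. ✗
e: successors {f}; <>~p there: f:F. ✗
f: successors {f}; <>~p there: f:F. ✗
— 1 world.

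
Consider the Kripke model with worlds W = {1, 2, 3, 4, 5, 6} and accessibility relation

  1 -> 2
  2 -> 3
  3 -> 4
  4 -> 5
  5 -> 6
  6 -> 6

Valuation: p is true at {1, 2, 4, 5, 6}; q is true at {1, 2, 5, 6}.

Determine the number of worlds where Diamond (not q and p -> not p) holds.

5

1: successors {2}; not q and p -> not p there: 2:T. ✓
2: successors {3}; not q and p -> not p there: 3:T. ✓
3: successors {4}; not q and p -> not p there: 4:F. ✗
4: successors {5}; not q and p -> not p there: 5:T. ✓
5: successors {6}; not q and p -> not p there: 6:T. ✓
6: successors {6}; not q and p -> not p there: 6:T. ✓
Satisfying worlds: {1, 2, 4, 5, 6}.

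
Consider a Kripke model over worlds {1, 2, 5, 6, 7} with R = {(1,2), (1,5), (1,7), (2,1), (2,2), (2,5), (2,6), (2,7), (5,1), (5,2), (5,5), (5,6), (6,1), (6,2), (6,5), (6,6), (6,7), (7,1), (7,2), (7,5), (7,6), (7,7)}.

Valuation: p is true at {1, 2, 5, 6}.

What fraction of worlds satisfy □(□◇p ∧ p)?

1/5

1: successors {2, 5, 7}; □◇p ∧ p there: 2:T, 5:T, 7:F. ✗
2: successors {1, 2, 5, 6, 7}; □◇p ∧ p there: 1:T, 2:T, 5:T, 6:T, 7:F. ✗
5: successors {1, 2, 5, 6}; □◇p ∧ p there: 1:T, 2:T, 5:T, 6:T. ✓
6: successors {1, 2, 5, 6, 7}; □◇p ∧ p there: 1:T, 2:T, 5:T, 6:T, 7:F. ✗
7: successors {1, 2, 5, 6, 7}; □◇p ∧ p there: 1:T, 2:T, 5:T, 6:T, 7:F. ✗
That's 1 of 5 worlds, so 1/5.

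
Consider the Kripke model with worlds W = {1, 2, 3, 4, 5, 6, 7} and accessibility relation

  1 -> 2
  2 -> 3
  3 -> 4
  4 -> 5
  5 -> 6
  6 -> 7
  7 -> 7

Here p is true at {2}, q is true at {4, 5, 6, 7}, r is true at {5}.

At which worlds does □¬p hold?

{2, 3, 4, 5, 6, 7}

1: successors {2}; ¬p there: 2:F. ✗
2: successors {3}; ¬p there: 3:T. ✓
3: successors {4}; ¬p there: 4:T. ✓
4: successors {5}; ¬p there: 5:T. ✓
5: successors {6}; ¬p there: 6:T. ✓
6: successors {7}; ¬p there: 7:T. ✓
7: successors {7}; ¬p there: 7:T. ✓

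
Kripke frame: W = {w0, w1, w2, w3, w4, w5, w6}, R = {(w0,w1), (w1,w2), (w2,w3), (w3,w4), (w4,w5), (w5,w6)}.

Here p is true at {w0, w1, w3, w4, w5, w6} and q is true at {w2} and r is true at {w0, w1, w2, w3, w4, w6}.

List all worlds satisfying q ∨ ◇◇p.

{w1, w2, w3, w4}

w0: q is F, ◇◇p is F. ✗
w1: q is F, ◇◇p is T. ✓
w2: q is T, ◇◇p is T. ✓
w3: q is F, ◇◇p is T. ✓
w4: q is F, ◇◇p is T. ✓
w5: q is F, ◇◇p is F. ✗
w6: q is F, ◇◇p is F. ✗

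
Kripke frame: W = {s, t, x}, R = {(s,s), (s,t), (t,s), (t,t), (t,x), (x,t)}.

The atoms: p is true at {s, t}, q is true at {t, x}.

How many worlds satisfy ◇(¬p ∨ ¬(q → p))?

1

s: successors {s, t}; ¬p ∨ ¬(q → p) there: s:F, t:F. ✗
t: successors {s, t, x}; ¬p ∨ ¬(q → p) there: s:F, t:F, x:T. ✓
x: successors {t}; ¬p ∨ ¬(q → p) there: t:F. ✗
Satisfying worlds: {t}.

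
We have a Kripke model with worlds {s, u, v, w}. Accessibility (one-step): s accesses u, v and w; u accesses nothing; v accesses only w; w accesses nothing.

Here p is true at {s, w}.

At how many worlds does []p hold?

s: successors {u, v, w}; p there: u:F, v:F, w:T. ✗
u: no successors, so []p holds vacuously. ✓
v: successors {w}; p there: w:T. ✓
w: no successors, so []p holds vacuously. ✓
Satisfying worlds: {u, v, w}.

3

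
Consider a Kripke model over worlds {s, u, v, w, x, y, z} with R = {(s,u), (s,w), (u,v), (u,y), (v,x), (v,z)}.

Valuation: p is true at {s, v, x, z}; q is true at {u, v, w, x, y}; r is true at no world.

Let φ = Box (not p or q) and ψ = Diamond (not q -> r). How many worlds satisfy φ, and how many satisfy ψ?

6 and 3

For Box (not p or q):
s: successors {u, w}; not p or q there: u:T, w:T. ✓
u: successors {v, y}; not p or q there: v:T, y:T. ✓
v: successors {x, z}; not p or q there: x:T, z:F. ✗
w: no successors, so Box (not p or q) holds vacuously. ✓
x: no successors, so Box (not p or q) holds vacuously. ✓
y: no successors, so Box (not p or q) holds vacuously. ✓
z: no successors, so Box (not p or q) holds vacuously. ✓
— 6 worlds.
For Diamond (not q -> r):
s: successors {u, w}; not q -> r there: u:T, w:T. ✓
u: successors {v, y}; not q -> r there: v:T, y:T. ✓
v: successors {x, z}; not q -> r there: x:T, z:F. ✓
w: no successors, so Diamond (not q -> r) fails. ✗
x: no successors, so Diamond (not q -> r) fails. ✗
y: no successors, so Diamond (not q -> r) fails. ✗
z: no successors, so Diamond (not q -> r) fails. ✗
— 3 worlds.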